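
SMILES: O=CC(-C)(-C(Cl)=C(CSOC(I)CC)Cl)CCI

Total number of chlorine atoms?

The symbol for chlorine appears 2 times in the SMILES.

2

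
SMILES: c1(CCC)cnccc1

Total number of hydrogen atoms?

Hydrogens are implicit in SMILES; fill each atom to its normal valence:
  4 × C (aromatic): 1 H each → 4
  2 × C: 2 H each → 4
  1 × C: 3 H
  1 × C (aromatic): no H
  1 × N (aromatic): no H
  Total hydrogens = 11.

11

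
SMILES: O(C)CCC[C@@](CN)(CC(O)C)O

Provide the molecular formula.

C9H21NO3

Heavy atoms from the SMILES: 9 C, 1 N, 3 O.
Implicit hydrogens by atom environment:
  5 × C: 2 H each → 10
  2 × C: 3 H each → 6
  2 × O: 1 H each → 2
  1 × C: 1 H
  1 × C: no H
  1 × N: 2 H
  1 × O: no H
  Total hydrogens = 21.
Molecular formula: C9H21NO3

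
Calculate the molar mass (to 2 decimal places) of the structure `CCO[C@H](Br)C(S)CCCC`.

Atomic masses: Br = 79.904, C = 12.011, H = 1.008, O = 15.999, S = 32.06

Molecular formula: C8H17BrOS.
M = 1×79.904 + 8×12.011 + 17×1.008 + 1×15.999 + 1×32.06 = 241.19 g/mol.

241.19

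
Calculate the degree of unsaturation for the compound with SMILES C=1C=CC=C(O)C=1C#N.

6

Molecular formula from the SMILES: C7H5NO.
DoU = (2C + 2 + N − H − X)/2 = (2·7 + 2 + 1 − 5 − 0)/2 = 12/2 = 6.
(Structurally: 1 ring(s) + 5 π bond(s) = 6.)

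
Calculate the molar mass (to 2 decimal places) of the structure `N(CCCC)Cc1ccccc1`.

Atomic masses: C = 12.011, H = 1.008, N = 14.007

Molecular formula: C11H17N.
M = 11×12.011 + 17×1.008 + 1×14.007 = 163.26 g/mol.

163.26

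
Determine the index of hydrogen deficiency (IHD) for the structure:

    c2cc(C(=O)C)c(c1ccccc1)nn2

9

Molecular formula from the SMILES: C12H10N2O.
DoU = (2C + 2 + N − H − X)/2 = (2·12 + 2 + 2 − 10 − 0)/2 = 18/2 = 9.
(Structurally: 2 ring(s) + 7 π bond(s) = 9.)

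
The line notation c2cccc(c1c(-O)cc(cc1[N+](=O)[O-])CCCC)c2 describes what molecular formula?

C16H17NO3

Heavy atoms from the SMILES: 16 C, 1 N, 3 O.
Implicit hydrogens by atom environment:
  7 × C (aromatic): 1 H each → 7
  5 × C (aromatic): no H
  3 × C: 2 H each → 6
  1 × C: 3 H
  1 × N (charge +1): no H
  1 × O: 1 H
  1 × O: no H
  1 × O (charge -1): no H
  Total hydrogens = 17.
Molecular formula: C16H17NO3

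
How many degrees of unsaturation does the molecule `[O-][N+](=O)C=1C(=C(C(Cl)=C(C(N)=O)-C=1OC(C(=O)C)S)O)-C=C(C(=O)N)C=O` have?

10

Molecular formula from the SMILES: C14H12ClN3O8S.
DoU = (2C + 2 + N − H − X)/2 = (2·14 + 2 + 3 − 12 − 1)/2 = 20/2 = 10.
(Structurally: 1 ring(s) + 9 π bond(s) = 10.)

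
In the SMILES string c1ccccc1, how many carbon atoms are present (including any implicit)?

6

The symbol for carbon appears 6 times in the SMILES. Lowercase c denotes aromatic carbon and counts toward C.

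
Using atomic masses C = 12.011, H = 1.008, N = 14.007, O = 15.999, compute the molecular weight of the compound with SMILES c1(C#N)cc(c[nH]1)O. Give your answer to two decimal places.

108.10

Molecular formula: C5H4N2O.
M = 5×12.011 + 4×1.008 + 2×14.007 + 1×15.999 = 108.10 g/mol.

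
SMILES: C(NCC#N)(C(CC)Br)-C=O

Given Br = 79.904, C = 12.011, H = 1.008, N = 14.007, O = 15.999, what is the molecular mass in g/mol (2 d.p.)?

219.08

Molecular formula: C7H11BrN2O.
M = 1×79.904 + 7×12.011 + 11×1.008 + 2×14.007 + 1×15.999 = 219.08 g/mol.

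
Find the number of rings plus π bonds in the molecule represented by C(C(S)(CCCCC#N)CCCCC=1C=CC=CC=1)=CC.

Molecular formula from the SMILES: C19H27NS.
DoU = (2C + 2 + N − H − X)/2 = (2·19 + 2 + 1 − 27 − 0)/2 = 14/2 = 7.
(Structurally: 1 ring(s) + 6 π bond(s) = 7.)

7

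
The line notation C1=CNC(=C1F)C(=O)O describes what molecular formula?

C5H4FNO2

Heavy atoms from the SMILES: 5 C, 1 F, 1 N, 2 O.
Implicit hydrogens by atom environment:
  2 × C (aromatic): 1 H each → 2
  2 × C (aromatic): no H
  1 × C: no H
  1 × F: no H
  1 × N (aromatic): 1 H
  1 × O: 1 H
  1 × O: no H
  Total hydrogens = 4.
Molecular formula: C5H4FNO2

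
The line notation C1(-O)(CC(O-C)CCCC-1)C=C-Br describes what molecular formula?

Heavy atoms from the SMILES: 1 Br, 10 C, 2 O.
Implicit hydrogens by atom environment:
  5 × C: 2 H each → 10
  3 × C: 1 H each → 3
  1 × Br: no H
  1 × C: 3 H
  1 × C: no H
  1 × O: 1 H
  1 × O: no H
  Total hydrogens = 17.
Molecular formula: C10H17BrO2

C10H17BrO2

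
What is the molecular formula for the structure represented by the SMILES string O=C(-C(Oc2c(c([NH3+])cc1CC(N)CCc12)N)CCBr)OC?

Heavy atoms from the SMILES: 1 Br, 15 C, 3 N, 3 O.
Implicit hydrogens by atom environment:
  5 × C: 2 H each → 10
  5 × C (aromatic): no H
  3 × O: no H
  2 × C: 1 H each → 2
  2 × N: 2 H each → 4
  1 × Br: no H
  1 × C: 3 H
  1 × C (aromatic): 1 H
  1 × C: no H
  1 × N (charge +1): 3 H
  Total hydrogens = 23.
Net charge +1.
Molecular formula: C15H23BrN3O3+

C15H23BrN3O3+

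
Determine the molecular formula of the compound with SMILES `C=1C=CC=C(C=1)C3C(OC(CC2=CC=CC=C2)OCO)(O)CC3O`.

Heavy atoms from the SMILES: 19 C, 5 O.
Implicit hydrogens by atom environment:
  10 × C (aromatic): 1 H each → 10
  3 × C: 2 H each → 6
  3 × C: 1 H each → 3
  3 × O: 1 H each → 3
  2 × C (aromatic): no H
  2 × O: no H
  1 × C: no H
  Total hydrogens = 22.
Molecular formula: C19H22O5

C19H22O5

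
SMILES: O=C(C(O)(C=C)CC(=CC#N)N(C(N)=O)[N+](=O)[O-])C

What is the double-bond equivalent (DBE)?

Molecular formula from the SMILES: C10H12N4O5.
DoU = (2C + 2 + N − H − X)/2 = (2·10 + 2 + 4 − 12 − 0)/2 = 14/2 = 7.
(Structurally: 0 ring(s) + 7 π bond(s) = 7.)

7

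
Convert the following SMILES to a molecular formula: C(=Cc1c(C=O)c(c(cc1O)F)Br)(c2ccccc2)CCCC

Heavy atoms from the SMILES: 1 Br, 19 C, 1 F, 2 O.
Implicit hydrogens by atom environment:
  6 × C (aromatic): 1 H each → 6
  6 × C (aromatic): no H
  3 × C: 2 H each → 6
  2 × C: 1 H each → 2
  1 × Br: no H
  1 × C: 3 H
  1 × C: no H
  1 × F: no H
  1 × O: 1 H
  1 × O: no H
  Total hydrogens = 18.
Molecular formula: C19H18BrFO2

C19H18BrFO2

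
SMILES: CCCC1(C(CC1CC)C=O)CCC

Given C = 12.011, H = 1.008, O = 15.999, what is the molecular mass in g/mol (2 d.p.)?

196.33

Molecular formula: C13H24O.
M = 13×12.011 + 24×1.008 + 1×15.999 = 196.33 g/mol.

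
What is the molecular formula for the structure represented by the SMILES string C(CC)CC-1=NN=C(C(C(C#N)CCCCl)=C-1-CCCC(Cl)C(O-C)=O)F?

C19H26Cl2FN3O2

Heavy atoms from the SMILES: 19 C, 2 Cl, 1 F, 3 N, 2 O.
Implicit hydrogens by atom environment:
  9 × C: 2 H each → 18
  4 × C (aromatic): no H
  2 × C: 3 H each → 6
  2 × C: 1 H each → 2
  2 × C: no H
  2 × Cl: no H
  2 × N (aromatic): no H
  2 × O: no H
  1 × F: no H
  1 × N: no H
  Total hydrogens = 26.
Molecular formula: C19H26Cl2FN3O2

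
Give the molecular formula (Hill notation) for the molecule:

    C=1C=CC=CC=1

C6H6

Heavy atoms from the SMILES: 6 C.
Implicit hydrogens by atom environment:
  6 × C (aromatic): 1 H each → 6
  Total hydrogens = 6.
Molecular formula: C6H6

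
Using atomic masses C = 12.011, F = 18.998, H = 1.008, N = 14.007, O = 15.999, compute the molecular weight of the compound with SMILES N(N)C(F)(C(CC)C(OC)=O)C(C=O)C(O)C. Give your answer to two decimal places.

250.27

Molecular formula: C10H19FN2O4.
M = 10×12.011 + 1×18.998 + 19×1.008 + 2×14.007 + 4×15.999 = 250.27 g/mol.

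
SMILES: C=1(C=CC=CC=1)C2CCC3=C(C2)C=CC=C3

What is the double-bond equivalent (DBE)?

Molecular formula from the SMILES: C16H16.
DoU = (2C + 2 + N − H − X)/2 = (2·16 + 2 + 0 − 16 − 0)/2 = 18/2 = 9.
(Structurally: 3 ring(s) + 6 π bond(s) = 9.)

9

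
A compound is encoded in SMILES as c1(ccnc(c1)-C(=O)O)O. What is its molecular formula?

C6H5NO3

Heavy atoms from the SMILES: 6 C, 1 N, 3 O.
Implicit hydrogens by atom environment:
  3 × C (aromatic): 1 H each → 3
  2 × C (aromatic): no H
  2 × O: 1 H each → 2
  1 × C: no H
  1 × N (aromatic): no H
  1 × O: no H
  Total hydrogens = 5.
Molecular formula: C6H5NO3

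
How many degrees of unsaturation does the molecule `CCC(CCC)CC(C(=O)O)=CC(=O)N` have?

3

Molecular formula from the SMILES: C11H19NO3.
DoU = (2C + 2 + N − H − X)/2 = (2·11 + 2 + 1 − 19 − 0)/2 = 6/2 = 3.
(Structurally: 0 ring(s) + 3 π bond(s) = 3.)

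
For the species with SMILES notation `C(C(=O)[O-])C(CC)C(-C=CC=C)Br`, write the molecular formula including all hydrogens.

Heavy atoms from the SMILES: 1 Br, 10 C, 2 O.
Implicit hydrogens by atom environment:
  5 × C: 1 H each → 5
  3 × C: 2 H each → 6
  1 × Br: no H
  1 × C: 3 H
  1 × C: no H
  1 × O: no H
  1 × O (charge -1): no H
  Total hydrogens = 14.
Net charge -1.
Molecular formula: C10H14BrO2-

C10H14BrO2-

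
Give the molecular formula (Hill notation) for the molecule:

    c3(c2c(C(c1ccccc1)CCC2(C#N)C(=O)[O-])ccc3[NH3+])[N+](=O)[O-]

Heavy atoms from the SMILES: 18 C, 3 N, 4 O.
Implicit hydrogens by atom environment:
  7 × C (aromatic): 1 H each → 7
  5 × C (aromatic): no H
  3 × C: no H
  2 × C: 2 H each → 4
  2 × O: no H
  2 × O (charge -1): no H
  1 × C: 1 H
  1 × N (charge +1): 3 H
  1 × N (charge +1): no H
  1 × N: no H
  Total hydrogens = 15.
Molecular formula: C18H15N3O4

C18H15N3O4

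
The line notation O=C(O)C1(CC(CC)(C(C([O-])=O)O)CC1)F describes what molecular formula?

C10H14FO5-

Heavy atoms from the SMILES: 10 C, 1 F, 5 O.
Implicit hydrogens by atom environment:
  4 × C: 2 H each → 8
  4 × C: no H
  2 × O: 1 H each → 2
  2 × O: no H
  1 × C: 3 H
  1 × C: 1 H
  1 × F: no H
  1 × O (charge -1): no H
  Total hydrogens = 14.
Net charge -1.
Molecular formula: C10H14FO5-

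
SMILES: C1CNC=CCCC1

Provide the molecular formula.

C7H13N

Heavy atoms from the SMILES: 7 C, 1 N.
Implicit hydrogens by atom environment:
  5 × C: 2 H each → 10
  2 × C: 1 H each → 2
  1 × N: 1 H
  Total hydrogens = 13.
Molecular formula: C7H13N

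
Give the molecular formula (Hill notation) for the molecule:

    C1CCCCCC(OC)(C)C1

C10H20O

Heavy atoms from the SMILES: 10 C, 1 O.
Implicit hydrogens by atom environment:
  7 × C: 2 H each → 14
  2 × C: 3 H each → 6
  1 × C: no H
  1 × O: no H
  Total hydrogens = 20.
Molecular formula: C10H20O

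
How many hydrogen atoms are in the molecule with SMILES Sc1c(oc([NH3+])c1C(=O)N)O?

7

Hydrogens are implicit in SMILES; fill each atom to its normal valence:
  4 × C (aromatic): no H
  1 × C: no H
  1 × N (charge +1): 3 H
  1 × N: 2 H
  1 × O: 1 H
  1 × O (aromatic): no H
  1 × O: no H
  1 × S: 1 H
  Total hydrogens = 7.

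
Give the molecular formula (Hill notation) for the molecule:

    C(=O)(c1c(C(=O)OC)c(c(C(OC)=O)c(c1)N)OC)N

C12H14N2O6

Heavy atoms from the SMILES: 12 C, 2 N, 6 O.
Implicit hydrogens by atom environment:
  6 × O: no H
  5 × C (aromatic): no H
  3 × C: 3 H each → 9
  3 × C: no H
  2 × N: 2 H each → 4
  1 × C (aromatic): 1 H
  Total hydrogens = 14.
Molecular formula: C12H14N2O6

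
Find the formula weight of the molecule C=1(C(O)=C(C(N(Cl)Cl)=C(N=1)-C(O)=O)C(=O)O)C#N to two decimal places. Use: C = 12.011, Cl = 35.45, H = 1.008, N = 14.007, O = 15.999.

292.03

Molecular formula: C8H3Cl2N3O5.
M = 8×12.011 + 2×35.45 + 3×1.008 + 3×14.007 + 5×15.999 = 292.03 g/mol.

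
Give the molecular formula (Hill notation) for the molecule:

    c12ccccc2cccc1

C10H8

Heavy atoms from the SMILES: 10 C.
Implicit hydrogens by atom environment:
  8 × C (aromatic): 1 H each → 8
  2 × C (aromatic): no H
  Total hydrogens = 8.
Molecular formula: C10H8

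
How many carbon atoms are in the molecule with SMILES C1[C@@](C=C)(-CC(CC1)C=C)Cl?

The symbol for carbon appears 10 times in the SMILES. (Cl is a single chlorine, not C + l.)

10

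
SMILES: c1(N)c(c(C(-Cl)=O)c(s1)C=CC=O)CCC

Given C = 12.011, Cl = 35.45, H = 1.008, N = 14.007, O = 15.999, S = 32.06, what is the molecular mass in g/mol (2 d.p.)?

257.73

Molecular formula: C11H12ClNO2S.
M = 11×12.011 + 1×35.45 + 12×1.008 + 1×14.007 + 2×15.999 + 1×32.06 = 257.73 g/mol.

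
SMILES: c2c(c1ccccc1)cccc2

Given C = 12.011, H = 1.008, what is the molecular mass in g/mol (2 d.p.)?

154.21

Molecular formula: C12H10.
M = 12×12.011 + 10×1.008 = 154.21 g/mol.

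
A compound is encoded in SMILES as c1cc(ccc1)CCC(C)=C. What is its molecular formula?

C11H14

Heavy atoms from the SMILES: 11 C.
Implicit hydrogens by atom environment:
  5 × C (aromatic): 1 H each → 5
  3 × C: 2 H each → 6
  1 × C: 3 H
  1 × C: no H
  1 × C (aromatic): no H
  Total hydrogens = 14.
Molecular formula: C11H14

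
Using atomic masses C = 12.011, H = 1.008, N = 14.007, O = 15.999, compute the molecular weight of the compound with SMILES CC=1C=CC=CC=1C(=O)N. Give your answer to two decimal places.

Molecular formula: C8H9NO.
M = 8×12.011 + 9×1.008 + 1×14.007 + 1×15.999 = 135.17 g/mol.

135.17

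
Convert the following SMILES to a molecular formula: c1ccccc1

Heavy atoms from the SMILES: 6 C.
Implicit hydrogens by atom environment:
  6 × C (aromatic): 1 H each → 6
  Total hydrogens = 6.
Molecular formula: C6H6

C6H6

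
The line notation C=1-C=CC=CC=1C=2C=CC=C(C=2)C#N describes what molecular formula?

Heavy atoms from the SMILES: 13 C, 1 N.
Implicit hydrogens by atom environment:
  9 × C (aromatic): 1 H each → 9
  3 × C (aromatic): no H
  1 × C: no H
  1 × N: no H
  Total hydrogens = 9.
Molecular formula: C13H9N

C13H9N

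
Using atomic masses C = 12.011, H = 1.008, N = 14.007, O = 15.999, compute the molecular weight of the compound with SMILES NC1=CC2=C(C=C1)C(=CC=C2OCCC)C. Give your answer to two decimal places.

215.30

Molecular formula: C14H17NO.
M = 14×12.011 + 17×1.008 + 1×14.007 + 1×15.999 = 215.30 g/mol.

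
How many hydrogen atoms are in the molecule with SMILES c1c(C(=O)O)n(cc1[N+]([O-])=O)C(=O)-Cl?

3

Hydrogens are implicit in SMILES; fill each atom to its normal valence:
  3 × O: no H
  2 × C (aromatic): 1 H each → 2
  2 × C (aromatic): no H
  2 × C: no H
  1 × Cl: no H
  1 × N (aromatic): no H
  1 × N (charge +1): no H
  1 × O: 1 H
  1 × O (charge -1): no H
  Total hydrogens = 3.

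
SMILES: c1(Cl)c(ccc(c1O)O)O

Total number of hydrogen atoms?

5

Hydrogens are implicit in SMILES; fill each atom to its normal valence:
  4 × C (aromatic): no H
  3 × O: 1 H each → 3
  2 × C (aromatic): 1 H each → 2
  1 × Cl: no H
  Total hydrogens = 5.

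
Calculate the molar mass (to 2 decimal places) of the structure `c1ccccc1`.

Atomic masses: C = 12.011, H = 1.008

78.11

Molecular formula: C6H6.
M = 6×12.011 + 6×1.008 = 78.11 g/mol.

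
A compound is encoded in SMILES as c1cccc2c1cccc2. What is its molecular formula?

Heavy atoms from the SMILES: 10 C.
Implicit hydrogens by atom environment:
  8 × C (aromatic): 1 H each → 8
  2 × C (aromatic): no H
  Total hydrogens = 8.
Molecular formula: C10H8

C10H8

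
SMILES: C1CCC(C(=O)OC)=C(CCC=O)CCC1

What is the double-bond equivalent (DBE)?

4

Molecular formula from the SMILES: C13H20O3.
DoU = (2C + 2 + N − H − X)/2 = (2·13 + 2 + 0 − 20 − 0)/2 = 8/2 = 4.
(Structurally: 1 ring(s) + 3 π bond(s) = 4.)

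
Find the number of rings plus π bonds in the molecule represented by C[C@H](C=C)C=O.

Molecular formula from the SMILES: C5H8O.
DoU = (2C + 2 + N − H − X)/2 = (2·5 + 2 + 0 − 8 − 0)/2 = 4/2 = 2.
(Structurally: 0 ring(s) + 2 π bond(s) = 2.)

2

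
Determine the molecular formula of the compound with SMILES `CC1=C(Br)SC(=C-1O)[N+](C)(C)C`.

Heavy atoms from the SMILES: 1 Br, 8 C, 1 N, 1 O, 1 S.
Implicit hydrogens by atom environment:
  4 × C: 3 H each → 12
  4 × C (aromatic): no H
  1 × Br: no H
  1 × N (charge +1): no H
  1 × O: 1 H
  1 × S (aromatic): no H
  Total hydrogens = 13.
Net charge +1.
Molecular formula: C8H13BrNOS+

C8H13BrNOS+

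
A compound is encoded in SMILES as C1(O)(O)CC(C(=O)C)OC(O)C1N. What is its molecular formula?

Heavy atoms from the SMILES: 7 C, 1 N, 5 O.
Implicit hydrogens by atom environment:
  3 × C: 1 H each → 3
  3 × O: 1 H each → 3
  2 × C: no H
  2 × O: no H
  1 × C: 3 H
  1 × C: 2 H
  1 × N: 2 H
  Total hydrogens = 13.
Molecular formula: C7H13NO5

C7H13NO5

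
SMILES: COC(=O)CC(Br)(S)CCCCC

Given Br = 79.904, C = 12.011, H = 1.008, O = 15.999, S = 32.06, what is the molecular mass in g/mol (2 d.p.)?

269.20

Molecular formula: C9H17BrO2S.
M = 1×79.904 + 9×12.011 + 17×1.008 + 2×15.999 + 1×32.06 = 269.20 g/mol.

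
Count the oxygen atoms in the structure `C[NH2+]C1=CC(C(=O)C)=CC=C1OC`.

The symbol for oxygen appears 2 times in the SMILES.

2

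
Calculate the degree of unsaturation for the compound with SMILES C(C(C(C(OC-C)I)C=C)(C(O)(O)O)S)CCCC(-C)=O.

2

Molecular formula from the SMILES: C14H25IO5S.
DoU = (2C + 2 + N − H − X)/2 = (2·14 + 2 + 0 − 25 − 1)/2 = 4/2 = 2.
(Structurally: 0 ring(s) + 2 π bond(s) = 2.)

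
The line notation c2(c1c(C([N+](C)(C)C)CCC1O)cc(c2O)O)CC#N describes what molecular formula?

C15H21N2O3+

Heavy atoms from the SMILES: 15 C, 2 N, 3 O.
Implicit hydrogens by atom environment:
  5 × C (aromatic): no H
  3 × C: 3 H each → 9
  3 × C: 2 H each → 6
  3 × O: 1 H each → 3
  2 × C: 1 H each → 2
  1 × C (aromatic): 1 H
  1 × C: no H
  1 × N (charge +1): no H
  1 × N: no H
  Total hydrogens = 21.
Net charge +1.
Molecular formula: C15H21N2O3+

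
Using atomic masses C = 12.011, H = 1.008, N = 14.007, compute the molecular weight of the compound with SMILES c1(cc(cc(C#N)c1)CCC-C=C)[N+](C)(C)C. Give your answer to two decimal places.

229.35

Molecular formula: C15H21N2+.
M = 15×12.011 + 21×1.008 + 2×14.007 = 229.35 g/mol.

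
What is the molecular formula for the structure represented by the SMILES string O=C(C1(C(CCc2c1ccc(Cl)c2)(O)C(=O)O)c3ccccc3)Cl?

C18H14Cl2O4

Heavy atoms from the SMILES: 18 C, 2 Cl, 4 O.
Implicit hydrogens by atom environment:
  8 × C (aromatic): 1 H each → 8
  4 × C (aromatic): no H
  4 × C: no H
  2 × C: 2 H each → 4
  2 × Cl: no H
  2 × O: 1 H each → 2
  2 × O: no H
  Total hydrogens = 14.
Molecular formula: C18H14Cl2O4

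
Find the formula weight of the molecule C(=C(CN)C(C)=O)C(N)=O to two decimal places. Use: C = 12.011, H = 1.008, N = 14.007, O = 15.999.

Molecular formula: C6H10N2O2.
M = 6×12.011 + 10×1.008 + 2×14.007 + 2×15.999 = 142.16 g/mol.

142.16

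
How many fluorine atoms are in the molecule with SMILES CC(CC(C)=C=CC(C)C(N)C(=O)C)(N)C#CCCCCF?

The symbol for fluorine appears 1 time in the SMILES.

1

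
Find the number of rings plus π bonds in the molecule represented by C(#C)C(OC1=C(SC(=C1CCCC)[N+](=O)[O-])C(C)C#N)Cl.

8

Molecular formula from the SMILES: C14H15ClN2O3S.
DoU = (2C + 2 + N − H − X)/2 = (2·14 + 2 + 2 − 15 − 1)/2 = 16/2 = 8.
(Structurally: 1 ring(s) + 7 π bond(s) = 8.)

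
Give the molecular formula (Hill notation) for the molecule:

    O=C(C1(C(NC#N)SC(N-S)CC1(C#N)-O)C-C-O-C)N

C11H17N5O3S2

Heavy atoms from the SMILES: 11 C, 5 N, 3 O, 2 S.
Implicit hydrogens by atom environment:
  5 × C: no H
  3 × C: 2 H each → 6
  2 × C: 1 H each → 2
  2 × N: 1 H each → 2
  2 × N: no H
  2 × O: no H
  1 × C: 3 H
  1 × N: 2 H
  1 × O: 1 H
  1 × S: 1 H
  1 × S: no H
  Total hydrogens = 17.
Molecular formula: C11H17N5O3S2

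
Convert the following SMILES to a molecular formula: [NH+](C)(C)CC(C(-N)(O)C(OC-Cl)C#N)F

C8H16ClFN3O2+

Heavy atoms from the SMILES: 8 C, 1 Cl, 1 F, 3 N, 2 O.
Implicit hydrogens by atom environment:
  2 × C: 3 H each → 6
  2 × C: 2 H each → 4
  2 × C: 1 H each → 2
  2 × C: no H
  1 × Cl: no H
  1 × F: no H
  1 × N: 2 H
  1 × N (charge +1): 1 H
  1 × N: no H
  1 × O: 1 H
  1 × O: no H
  Total hydrogens = 16.
Net charge +1.
Molecular formula: C8H16ClFN3O2+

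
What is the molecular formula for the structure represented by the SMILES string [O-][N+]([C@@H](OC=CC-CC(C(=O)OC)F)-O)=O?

Heavy atoms from the SMILES: 8 C, 1 F, 1 N, 6 O.
Implicit hydrogens by atom environment:
  4 × C: 1 H each → 4
  4 × O: no H
  2 × C: 2 H each → 4
  1 × C: 3 H
  1 × C: no H
  1 × F: no H
  1 × N (charge +1): no H
  1 × O: 1 H
  1 × O (charge -1): no H
  Total hydrogens = 12.
Molecular formula: C8H12FNO6

C8H12FNO6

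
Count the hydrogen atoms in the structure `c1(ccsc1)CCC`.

Hydrogens are implicit in SMILES; fill each atom to its normal valence:
  3 × C (aromatic): 1 H each → 3
  2 × C: 2 H each → 4
  1 × C: 3 H
  1 × C (aromatic): no H
  1 × S (aromatic): no H
  Total hydrogens = 10.

10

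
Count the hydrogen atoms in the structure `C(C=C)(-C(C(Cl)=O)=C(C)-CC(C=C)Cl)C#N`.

13

Hydrogens are implicit in SMILES; fill each atom to its normal valence:
  4 × C: 1 H each → 4
  4 × C: no H
  3 × C: 2 H each → 6
  2 × Cl: no H
  1 × C: 3 H
  1 × N: no H
  1 × O: no H
  Total hydrogens = 13.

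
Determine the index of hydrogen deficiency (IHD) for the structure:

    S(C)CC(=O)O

Molecular formula from the SMILES: C3H6O2S.
DoU = (2C + 2 + N − H − X)/2 = (2·3 + 2 + 0 − 6 − 0)/2 = 2/2 = 1.
(Structurally: 0 ring(s) + 1 π bond(s) = 1.)

1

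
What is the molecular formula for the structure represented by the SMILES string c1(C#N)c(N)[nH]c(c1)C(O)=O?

Heavy atoms from the SMILES: 6 C, 3 N, 2 O.
Implicit hydrogens by atom environment:
  3 × C (aromatic): no H
  2 × C: no H
  1 × C (aromatic): 1 H
  1 × N: 2 H
  1 × N (aromatic): 1 H
  1 × N: no H
  1 × O: 1 H
  1 × O: no H
  Total hydrogens = 5.
Molecular formula: C6H5N3O2

C6H5N3O2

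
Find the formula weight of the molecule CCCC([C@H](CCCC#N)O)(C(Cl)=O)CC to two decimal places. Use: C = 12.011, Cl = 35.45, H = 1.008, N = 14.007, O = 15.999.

Molecular formula: C12H20ClNO2.
M = 12×12.011 + 1×35.45 + 20×1.008 + 1×14.007 + 2×15.999 = 245.75 g/mol.

245.75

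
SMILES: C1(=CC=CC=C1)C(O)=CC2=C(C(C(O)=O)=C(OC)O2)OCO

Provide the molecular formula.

C15H14O7

Heavy atoms from the SMILES: 15 C, 7 O.
Implicit hydrogens by atom environment:
  5 × C (aromatic): 1 H each → 5
  5 × C (aromatic): no H
  3 × O: 1 H each → 3
  3 × O: no H
  2 × C: no H
  1 × C: 3 H
  1 × C: 2 H
  1 × C: 1 H
  1 × O (aromatic): no H
  Total hydrogens = 14.
Molecular formula: C15H14O7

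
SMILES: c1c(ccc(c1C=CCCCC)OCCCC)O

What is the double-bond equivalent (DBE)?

5

Molecular formula from the SMILES: C16H24O2.
DoU = (2C + 2 + N − H − X)/2 = (2·16 + 2 + 0 − 24 − 0)/2 = 10/2 = 5.
(Structurally: 1 ring(s) + 4 π bond(s) = 5.)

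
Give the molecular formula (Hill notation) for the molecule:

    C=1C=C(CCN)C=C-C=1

C8H11N

Heavy atoms from the SMILES: 8 C, 1 N.
Implicit hydrogens by atom environment:
  5 × C (aromatic): 1 H each → 5
  2 × C: 2 H each → 4
  1 × C (aromatic): no H
  1 × N: 2 H
  Total hydrogens = 11.
Molecular formula: C8H11N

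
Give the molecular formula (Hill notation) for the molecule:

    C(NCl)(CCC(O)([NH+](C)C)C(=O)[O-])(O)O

C7H15ClN2O5

Heavy atoms from the SMILES: 7 C, 1 Cl, 2 N, 5 O.
Implicit hydrogens by atom environment:
  3 × C: no H
  3 × O: 1 H each → 3
  2 × C: 3 H each → 6
  2 × C: 2 H each → 4
  1 × Cl: no H
  1 × N (charge +1): 1 H
  1 × N: 1 H
  1 × O: no H
  1 × O (charge -1): no H
  Total hydrogens = 15.
Molecular formula: C7H15ClN2O5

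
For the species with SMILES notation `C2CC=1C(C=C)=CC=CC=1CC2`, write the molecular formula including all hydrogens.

Heavy atoms from the SMILES: 12 C.
Implicit hydrogens by atom environment:
  5 × C: 2 H each → 10
  3 × C (aromatic): 1 H each → 3
  3 × C (aromatic): no H
  1 × C: 1 H
  Total hydrogens = 14.
Molecular formula: C12H14

C12H14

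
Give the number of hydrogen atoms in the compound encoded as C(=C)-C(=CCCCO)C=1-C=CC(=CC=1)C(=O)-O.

Hydrogens are implicit in SMILES; fill each atom to its normal valence:
  4 × C: 2 H each → 8
  4 × C (aromatic): 1 H each → 4
  2 × C: 1 H each → 2
  2 × C: no H
  2 × C (aromatic): no H
  2 × O: 1 H each → 2
  1 × O: no H
  Total hydrogens = 16.

16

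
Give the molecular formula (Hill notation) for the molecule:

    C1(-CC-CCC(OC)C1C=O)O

C9H16O3

Heavy atoms from the SMILES: 9 C, 3 O.
Implicit hydrogens by atom environment:
  4 × C: 2 H each → 8
  4 × C: 1 H each → 4
  2 × O: no H
  1 × C: 3 H
  1 × O: 1 H
  Total hydrogens = 16.
Molecular formula: C9H16O3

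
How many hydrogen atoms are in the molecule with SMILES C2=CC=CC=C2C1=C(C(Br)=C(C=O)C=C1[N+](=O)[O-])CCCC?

Hydrogens are implicit in SMILES; fill each atom to its normal valence:
  6 × C (aromatic): 1 H each → 6
  6 × C (aromatic): no H
  3 × C: 2 H each → 6
  2 × O: no H
  1 × Br: no H
  1 × C: 3 H
  1 × C: 1 H
  1 × N (charge +1): no H
  1 × O (charge -1): no H
  Total hydrogens = 16.

16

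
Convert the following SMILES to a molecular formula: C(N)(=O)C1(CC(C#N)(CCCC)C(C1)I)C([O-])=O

C12H16IN2O3-

Heavy atoms from the SMILES: 12 C, 1 I, 2 N, 3 O.
Implicit hydrogens by atom environment:
  5 × C: 2 H each → 10
  5 × C: no H
  2 × O: no H
  1 × C: 3 H
  1 × C: 1 H
  1 × I: no H
  1 × N: 2 H
  1 × N: no H
  1 × O (charge -1): no H
  Total hydrogens = 16.
Net charge -1.
Molecular formula: C12H16IN2O3-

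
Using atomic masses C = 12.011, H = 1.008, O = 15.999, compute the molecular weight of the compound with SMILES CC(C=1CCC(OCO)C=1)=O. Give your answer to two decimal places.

156.18

Molecular formula: C8H12O3.
M = 8×12.011 + 12×1.008 + 3×15.999 = 156.18 g/mol.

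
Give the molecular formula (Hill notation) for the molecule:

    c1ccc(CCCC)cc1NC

C11H17N

Heavy atoms from the SMILES: 11 C, 1 N.
Implicit hydrogens by atom environment:
  4 × C (aromatic): 1 H each → 4
  3 × C: 2 H each → 6
  2 × C: 3 H each → 6
  2 × C (aromatic): no H
  1 × N: 1 H
  Total hydrogens = 17.
Molecular formula: C11H17N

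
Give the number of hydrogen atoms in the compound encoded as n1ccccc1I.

Hydrogens are implicit in SMILES; fill each atom to its normal valence:
  4 × C (aromatic): 1 H each → 4
  1 × C (aromatic): no H
  1 × I: no H
  1 × N (aromatic): no H
  Total hydrogens = 4.

4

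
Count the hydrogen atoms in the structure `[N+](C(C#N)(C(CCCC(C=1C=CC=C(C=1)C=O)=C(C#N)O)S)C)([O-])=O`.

Hydrogens are implicit in SMILES; fill each atom to its normal valence:
  5 × C: no H
  4 × C (aromatic): 1 H each → 4
  3 × C: 2 H each → 6
  2 × C: 1 H each → 2
  2 × C (aromatic): no H
  2 × N: no H
  2 × O: no H
  1 × C: 3 H
  1 × N (charge +1): no H
  1 × O: 1 H
  1 × O (charge -1): no H
  1 × S: 1 H
  Total hydrogens = 17.

17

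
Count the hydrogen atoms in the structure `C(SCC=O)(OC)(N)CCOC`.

Hydrogens are implicit in SMILES; fill each atom to its normal valence:
  3 × C: 2 H each → 6
  3 × O: no H
  2 × C: 3 H each → 6
  1 × C: 1 H
  1 × C: no H
  1 × N: 2 H
  1 × S: no H
  Total hydrogens = 15.

15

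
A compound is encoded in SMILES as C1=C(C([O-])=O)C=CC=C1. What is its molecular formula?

C7H5O2-

Heavy atoms from the SMILES: 7 C, 2 O.
Implicit hydrogens by atom environment:
  5 × C (aromatic): 1 H each → 5
  1 × C (aromatic): no H
  1 × C: no H
  1 × O: no H
  1 × O (charge -1): no H
  Total hydrogens = 5.
Net charge -1.
Molecular formula: C7H5O2-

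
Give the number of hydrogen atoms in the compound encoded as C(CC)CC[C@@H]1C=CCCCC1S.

22

Hydrogens are implicit in SMILES; fill each atom to its normal valence:
  7 × C: 2 H each → 14
  4 × C: 1 H each → 4
  1 × C: 3 H
  1 × S: 1 H
  Total hydrogens = 22.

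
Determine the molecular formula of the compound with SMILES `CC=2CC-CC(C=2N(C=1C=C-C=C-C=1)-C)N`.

C14H20N2

Heavy atoms from the SMILES: 14 C, 2 N.
Implicit hydrogens by atom environment:
  5 × C (aromatic): 1 H each → 5
  3 × C: 2 H each → 6
  2 × C: 3 H each → 6
  2 × C: no H
  1 × C: 1 H
  1 × C (aromatic): no H
  1 × N: 2 H
  1 × N: no H
  Total hydrogens = 20.
Molecular formula: C14H20N2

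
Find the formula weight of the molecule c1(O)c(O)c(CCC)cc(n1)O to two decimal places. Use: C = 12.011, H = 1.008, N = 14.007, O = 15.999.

Molecular formula: C8H11NO3.
M = 8×12.011 + 11×1.008 + 1×14.007 + 3×15.999 = 169.18 g/mol.

169.18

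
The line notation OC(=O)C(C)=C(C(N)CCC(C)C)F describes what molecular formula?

Heavy atoms from the SMILES: 10 C, 1 F, 1 N, 2 O.
Implicit hydrogens by atom environment:
  3 × C: 3 H each → 9
  3 × C: no H
  2 × C: 2 H each → 4
  2 × C: 1 H each → 2
  1 × F: no H
  1 × N: 2 H
  1 × O: 1 H
  1 × O: no H
  Total hydrogens = 18.
Molecular formula: C10H18FNO2

C10H18FNO2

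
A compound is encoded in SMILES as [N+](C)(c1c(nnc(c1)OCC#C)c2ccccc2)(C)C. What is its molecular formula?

Heavy atoms from the SMILES: 16 C, 3 N, 1 O.
Implicit hydrogens by atom environment:
  6 × C (aromatic): 1 H each → 6
  4 × C (aromatic): no H
  3 × C: 3 H each → 9
  2 × N (aromatic): no H
  1 × C: 2 H
  1 × C: 1 H
  1 × C: no H
  1 × N (charge +1): no H
  1 × O: no H
  Total hydrogens = 18.
Net charge +1.
Molecular formula: C16H18N3O+

C16H18N3O+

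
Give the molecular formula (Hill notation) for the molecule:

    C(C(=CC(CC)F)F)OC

Heavy atoms from the SMILES: 7 C, 2 F, 1 O.
Implicit hydrogens by atom environment:
  2 × C: 3 H each → 6
  2 × C: 2 H each → 4
  2 × C: 1 H each → 2
  2 × F: no H
  1 × C: no H
  1 × O: no H
  Total hydrogens = 12.
Molecular formula: C7H12F2O

C7H12F2O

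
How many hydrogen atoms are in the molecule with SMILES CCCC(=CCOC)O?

Hydrogens are implicit in SMILES; fill each atom to its normal valence:
  3 × C: 2 H each → 6
  2 × C: 3 H each → 6
  1 × C: 1 H
  1 × C: no H
  1 × O: 1 H
  1 × O: no H
  Total hydrogens = 14.

14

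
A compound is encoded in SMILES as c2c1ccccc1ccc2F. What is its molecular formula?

C10H7F

Heavy atoms from the SMILES: 10 C, 1 F.
Implicit hydrogens by atom environment:
  7 × C (aromatic): 1 H each → 7
  3 × C (aromatic): no H
  1 × F: no H
  Total hydrogens = 7.
Molecular formula: C10H7F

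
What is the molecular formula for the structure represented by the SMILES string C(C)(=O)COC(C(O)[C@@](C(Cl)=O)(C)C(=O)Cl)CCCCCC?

C15H24Cl2O5

Heavy atoms from the SMILES: 15 C, 2 Cl, 5 O.
Implicit hydrogens by atom environment:
  6 × C: 2 H each → 12
  4 × C: no H
  4 × O: no H
  3 × C: 3 H each → 9
  2 × C: 1 H each → 2
  2 × Cl: no H
  1 × O: 1 H
  Total hydrogens = 24.
Molecular formula: C15H24Cl2O5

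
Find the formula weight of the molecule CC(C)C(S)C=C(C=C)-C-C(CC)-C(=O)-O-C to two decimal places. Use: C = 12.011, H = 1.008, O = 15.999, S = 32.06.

256.40

Molecular formula: C14H24O2S.
M = 14×12.011 + 24×1.008 + 2×15.999 + 1×32.06 = 256.40 g/mol.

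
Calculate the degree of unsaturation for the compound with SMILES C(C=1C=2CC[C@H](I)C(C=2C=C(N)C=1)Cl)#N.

Molecular formula from the SMILES: C11H10ClIN2.
DoU = (2C + 2 + N − H − X)/2 = (2·11 + 2 + 2 − 10 − 2)/2 = 14/2 = 7.
(Structurally: 2 ring(s) + 5 π bond(s) = 7.)

7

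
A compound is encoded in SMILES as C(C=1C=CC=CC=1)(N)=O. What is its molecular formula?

C7H7NO

Heavy atoms from the SMILES: 7 C, 1 N, 1 O.
Implicit hydrogens by atom environment:
  5 × C (aromatic): 1 H each → 5
  1 × C (aromatic): no H
  1 × C: no H
  1 × N: 2 H
  1 × O: no H
  Total hydrogens = 7.
Molecular formula: C7H7NO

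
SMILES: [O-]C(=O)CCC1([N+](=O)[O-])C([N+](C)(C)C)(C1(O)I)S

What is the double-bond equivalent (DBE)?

Molecular formula from the SMILES: C9H15IN2O5S.
DoU = (2C + 2 + N − H − X)/2 = (2·9 + 2 + 2 − 15 − 1)/2 = 6/2 = 3.
(Structurally: 1 ring(s) + 2 π bond(s) = 3.)

3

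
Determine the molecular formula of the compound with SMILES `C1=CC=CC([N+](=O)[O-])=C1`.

C6H5NO2

Heavy atoms from the SMILES: 6 C, 1 N, 2 O.
Implicit hydrogens by atom environment:
  5 × C (aromatic): 1 H each → 5
  1 × C (aromatic): no H
  1 × N (charge +1): no H
  1 × O: no H
  1 × O (charge -1): no H
  Total hydrogens = 5.
Molecular formula: C6H5NO2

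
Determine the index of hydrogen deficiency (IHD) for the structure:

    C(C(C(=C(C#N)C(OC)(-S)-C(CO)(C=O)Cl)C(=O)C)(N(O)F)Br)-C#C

7

Molecular formula from the SMILES: C14H15BrClFN2O5S.
DoU = (2C + 2 + N − H − X)/2 = (2·14 + 2 + 2 − 15 − 3)/2 = 14/2 = 7.
(Structurally: 0 ring(s) + 7 π bond(s) = 7.)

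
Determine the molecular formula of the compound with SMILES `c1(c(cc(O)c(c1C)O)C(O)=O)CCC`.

C11H14O4

Heavy atoms from the SMILES: 11 C, 4 O.
Implicit hydrogens by atom environment:
  5 × C (aromatic): no H
  3 × O: 1 H each → 3
  2 × C: 3 H each → 6
  2 × C: 2 H each → 4
  1 × C (aromatic): 1 H
  1 × C: no H
  1 × O: no H
  Total hydrogens = 14.
Molecular formula: C11H14O4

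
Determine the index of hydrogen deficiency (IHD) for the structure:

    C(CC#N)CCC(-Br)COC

2

Molecular formula from the SMILES: C8H14BrNO.
DoU = (2C + 2 + N − H − X)/2 = (2·8 + 2 + 1 − 14 − 1)/2 = 4/2 = 2.
(Structurally: 0 ring(s) + 2 π bond(s) = 2.)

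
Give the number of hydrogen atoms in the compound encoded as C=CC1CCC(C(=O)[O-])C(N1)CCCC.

20

Hydrogens are implicit in SMILES; fill each atom to its normal valence:
  6 × C: 2 H each → 12
  4 × C: 1 H each → 4
  1 × C: 3 H
  1 × C: no H
  1 × N: 1 H
  1 × O: no H
  1 × O (charge -1): no H
  Total hydrogens = 20.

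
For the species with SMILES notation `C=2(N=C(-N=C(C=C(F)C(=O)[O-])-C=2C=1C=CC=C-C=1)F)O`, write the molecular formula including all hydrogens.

Heavy atoms from the SMILES: 13 C, 2 F, 2 N, 3 O.
Implicit hydrogens by atom environment:
  5 × C (aromatic): 1 H each → 5
  5 × C (aromatic): no H
  2 × C: no H
  2 × F: no H
  2 × N (aromatic): no H
  1 × C: 1 H
  1 × O: 1 H
  1 × O: no H
  1 × O (charge -1): no H
  Total hydrogens = 7.
Net charge -1.
Molecular formula: C13H7F2N2O3-

C13H7F2N2O3-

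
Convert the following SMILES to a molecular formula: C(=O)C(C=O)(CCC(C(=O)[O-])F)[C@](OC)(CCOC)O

Heavy atoms from the SMILES: 12 C, 1 F, 7 O.
Implicit hydrogens by atom environment:
  5 × O: no H
  4 × C: 2 H each → 8
  3 × C: 1 H each → 3
  3 × C: no H
  2 × C: 3 H each → 6
  1 × F: no H
  1 × O: 1 H
  1 × O (charge -1): no H
  Total hydrogens = 18.
Net charge -1.
Molecular formula: C12H18FO7-

C12H18FO7-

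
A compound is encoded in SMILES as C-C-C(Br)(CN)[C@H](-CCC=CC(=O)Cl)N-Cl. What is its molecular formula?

Heavy atoms from the SMILES: 1 Br, 10 C, 2 Cl, 2 N, 1 O.
Implicit hydrogens by atom environment:
  4 × C: 2 H each → 8
  3 × C: 1 H each → 3
  2 × C: no H
  2 × Cl: no H
  1 × Br: no H
  1 × C: 3 H
  1 × N: 2 H
  1 × N: 1 H
  1 × O: no H
  Total hydrogens = 17.
Molecular formula: C10H17BrCl2N2O

C10H17BrCl2N2O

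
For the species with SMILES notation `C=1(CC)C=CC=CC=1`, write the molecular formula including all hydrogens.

C8H10

Heavy atoms from the SMILES: 8 C.
Implicit hydrogens by atom environment:
  5 × C (aromatic): 1 H each → 5
  1 × C: 3 H
  1 × C: 2 H
  1 × C (aromatic): no H
  Total hydrogens = 10.
Molecular formula: C8H10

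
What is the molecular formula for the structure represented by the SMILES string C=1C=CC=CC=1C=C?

Heavy atoms from the SMILES: 8 C.
Implicit hydrogens by atom environment:
  5 × C (aromatic): 1 H each → 5
  1 × C: 2 H
  1 × C: 1 H
  1 × C (aromatic): no H
  Total hydrogens = 8.
Molecular formula: C8H8

C8H8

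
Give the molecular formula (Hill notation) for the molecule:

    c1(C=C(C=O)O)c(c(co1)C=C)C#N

Heavy atoms from the SMILES: 10 C, 1 N, 3 O.
Implicit hydrogens by atom environment:
  3 × C: 1 H each → 3
  3 × C (aromatic): no H
  2 × C: no H
  1 × C: 2 H
  1 × C (aromatic): 1 H
  1 × N: no H
  1 × O: 1 H
  1 × O (aromatic): no H
  1 × O: no H
  Total hydrogens = 7.
Molecular formula: C10H7NO3

C10H7NO3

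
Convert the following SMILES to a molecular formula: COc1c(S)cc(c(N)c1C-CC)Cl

C10H14ClNOS

Heavy atoms from the SMILES: 10 C, 1 Cl, 1 N, 1 O, 1 S.
Implicit hydrogens by atom environment:
  5 × C (aromatic): no H
  2 × C: 3 H each → 6
  2 × C: 2 H each → 4
  1 × C (aromatic): 1 H
  1 × Cl: no H
  1 × N: 2 H
  1 × O: no H
  1 × S: 1 H
  Total hydrogens = 14.
Molecular formula: C10H14ClNOS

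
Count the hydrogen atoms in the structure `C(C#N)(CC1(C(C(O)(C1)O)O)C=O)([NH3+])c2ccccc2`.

Hydrogens are implicit in SMILES; fill each atom to its normal valence:
  5 × C (aromatic): 1 H each → 5
  4 × C: no H
  3 × O: 1 H each → 3
  2 × C: 2 H each → 4
  2 × C: 1 H each → 2
  1 × C (aromatic): no H
  1 × N (charge +1): 3 H
  1 × N: no H
  1 × O: no H
  Total hydrogens = 17.

17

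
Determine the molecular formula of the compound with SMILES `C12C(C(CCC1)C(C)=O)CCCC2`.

C12H20O

Heavy atoms from the SMILES: 12 C, 1 O.
Implicit hydrogens by atom environment:
  7 × C: 2 H each → 14
  3 × C: 1 H each → 3
  1 × C: 3 H
  1 × C: no H
  1 × O: no H
  Total hydrogens = 20.
Molecular formula: C12H20O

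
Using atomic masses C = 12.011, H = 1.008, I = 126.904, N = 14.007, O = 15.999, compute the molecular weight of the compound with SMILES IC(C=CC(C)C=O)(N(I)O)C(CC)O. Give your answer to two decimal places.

Molecular formula: C9H15I2NO3.
M = 9×12.011 + 15×1.008 + 2×126.904 + 1×14.007 + 3×15.999 = 439.03 g/mol.

439.03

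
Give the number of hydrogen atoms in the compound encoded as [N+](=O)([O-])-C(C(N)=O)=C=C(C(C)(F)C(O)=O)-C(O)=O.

7

Hydrogens are implicit in SMILES; fill each atom to its normal valence:
  7 × C: no H
  4 × O: no H
  2 × O: 1 H each → 2
  1 × C: 3 H
  1 × F: no H
  1 × N: 2 H
  1 × N (charge +1): no H
  1 × O (charge -1): no H
  Total hydrogens = 7.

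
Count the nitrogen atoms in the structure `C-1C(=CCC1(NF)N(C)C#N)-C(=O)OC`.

The symbol for nitrogen appears 3 times in the SMILES.

3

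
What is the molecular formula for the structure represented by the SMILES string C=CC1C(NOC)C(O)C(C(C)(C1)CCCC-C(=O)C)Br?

Heavy atoms from the SMILES: 1 Br, 16 C, 1 N, 3 O.
Implicit hydrogens by atom environment:
  6 × C: 2 H each → 12
  5 × C: 1 H each → 5
  3 × C: 3 H each → 9
  2 × C: no H
  2 × O: no H
  1 × Br: no H
  1 × N: 1 H
  1 × O: 1 H
  Total hydrogens = 28.
Molecular formula: C16H28BrNO3

C16H28BrNO3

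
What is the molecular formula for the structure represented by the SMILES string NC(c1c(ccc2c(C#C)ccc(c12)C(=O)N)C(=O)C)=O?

Heavy atoms from the SMILES: 16 C, 2 N, 3 O.
Implicit hydrogens by atom environment:
  6 × C (aromatic): no H
  4 × C (aromatic): 1 H each → 4
  4 × C: no H
  3 × O: no H
  2 × N: 2 H each → 4
  1 × C: 3 H
  1 × C: 1 H
  Total hydrogens = 12.
Molecular formula: C16H12N2O3

C16H12N2O3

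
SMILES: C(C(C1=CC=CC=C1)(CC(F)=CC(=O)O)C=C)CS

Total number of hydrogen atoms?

17

Hydrogens are implicit in SMILES; fill each atom to its normal valence:
  5 × C (aromatic): 1 H each → 5
  4 × C: 2 H each → 8
  3 × C: no H
  2 × C: 1 H each → 2
  1 × C (aromatic): no H
  1 × F: no H
  1 × O: 1 H
  1 × O: no H
  1 × S: 1 H
  Total hydrogens = 17.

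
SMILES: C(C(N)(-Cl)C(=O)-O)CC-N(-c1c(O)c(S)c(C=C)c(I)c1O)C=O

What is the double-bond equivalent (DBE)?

Molecular formula from the SMILES: C14H16ClIN2O5S.
DoU = (2C + 2 + N − H − X)/2 = (2·14 + 2 + 2 − 16 − 2)/2 = 14/2 = 7.
(Structurally: 1 ring(s) + 6 π bond(s) = 7.)

7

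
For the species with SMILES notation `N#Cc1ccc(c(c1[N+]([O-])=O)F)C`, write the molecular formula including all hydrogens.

C8H5FN2O2

Heavy atoms from the SMILES: 8 C, 1 F, 2 N, 2 O.
Implicit hydrogens by atom environment:
  4 × C (aromatic): no H
  2 × C (aromatic): 1 H each → 2
  1 × C: 3 H
  1 × C: no H
  1 × F: no H
  1 × N: no H
  1 × N (charge +1): no H
  1 × O: no H
  1 × O (charge -1): no H
  Total hydrogens = 5.
Molecular formula: C8H5FN2O2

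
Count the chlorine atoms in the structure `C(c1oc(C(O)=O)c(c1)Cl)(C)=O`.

1

The symbol for chlorine appears 1 time in the SMILES.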